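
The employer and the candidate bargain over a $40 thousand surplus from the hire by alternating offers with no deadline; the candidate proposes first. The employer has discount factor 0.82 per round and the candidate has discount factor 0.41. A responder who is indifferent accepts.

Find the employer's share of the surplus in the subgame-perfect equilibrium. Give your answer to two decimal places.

Let x be the candidate's share when the candidate proposes and y be the employer's share when the employer proposes.
The employer accepts iff offered ≥ 0.82·y, so x = 40 − 0.82y. Symmetrically y = 40 − 0.41x.
Substituting: x = 40 − 0.82(40 − 0.41x), giving x(1 − 0.41·0.82) = 40(1 − 0.82).
So x = 40 × 0.18 / 0.6638 ≈ 10.8466, and the employer receives 40 − x ≈ 29.1534.

29.15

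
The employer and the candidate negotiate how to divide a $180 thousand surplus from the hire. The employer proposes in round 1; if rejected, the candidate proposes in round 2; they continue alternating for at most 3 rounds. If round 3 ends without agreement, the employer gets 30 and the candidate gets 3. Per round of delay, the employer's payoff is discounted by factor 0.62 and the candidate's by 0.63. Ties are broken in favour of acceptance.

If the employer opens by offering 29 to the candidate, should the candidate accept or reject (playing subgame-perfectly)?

Work out the candidate's continuation value if the offer is rejected.
Round 3 (the employer proposes): the candidate gets 3 if talks fail, so the employer offers 3 and keeps 177.
Round 2 (the candidate proposes): the employer can get 177 next round, worth 0.62 × 177 = 109.74 now; the candidate offers that and keeps 70.26.
So by rejecting in round 1, the candidate gets 70.26 next round, worth 0.63 × 70.26 = 44.2638 now.
Offer 29 < 44.2638, so the candidate rejects.

Reject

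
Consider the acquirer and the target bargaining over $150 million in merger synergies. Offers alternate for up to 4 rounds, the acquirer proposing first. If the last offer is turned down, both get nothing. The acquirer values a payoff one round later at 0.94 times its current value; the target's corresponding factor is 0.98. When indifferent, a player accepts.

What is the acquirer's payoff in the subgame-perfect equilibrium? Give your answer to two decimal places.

Round 4 (the target proposes): the acquirer will accept anything ≥ 0, so the target offers 0 and keeps 150.
Round 3 (the acquirer proposes): the target can get 150 next round, worth 0.98 × 150 = 147 now; the acquirer offers that and keeps 3.
Round 2 (the target proposes): the acquirer can get 3 next round, worth 0.94 × 3 = 2.82 now; the target offers that and keeps 147.18.
Round 1 (the acquirer proposes): the target can get 147.18 next round, worth 0.98 × 147.18 = 144.2364 now; the acquirer offers that and keeps 5.7636.

5.76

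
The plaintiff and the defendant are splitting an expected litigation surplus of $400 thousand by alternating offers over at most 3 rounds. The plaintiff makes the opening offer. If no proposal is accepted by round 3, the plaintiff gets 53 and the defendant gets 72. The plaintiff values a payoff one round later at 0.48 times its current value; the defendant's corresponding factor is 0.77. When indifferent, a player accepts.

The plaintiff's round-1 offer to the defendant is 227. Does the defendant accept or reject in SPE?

Accept

Work out the defendant's continuation value if the offer is rejected.
Round 3 (the plaintiff proposes): the defendant gets 72 if talks fail, so the plaintiff offers 72 and keeps 328.
Round 2 (the defendant proposes): the plaintiff can get 328 next round, worth 0.48 × 328 = 157.44 now. The defendant offers 157.44 and keeps 400 − 157.44 = 242.56.
So by rejecting in round 1, the defendant gets 242.56 next round, worth 0.77 × 242.56 = 186.7712 now.
Offer 227 ≥ 186.7712, so the defendant accepts.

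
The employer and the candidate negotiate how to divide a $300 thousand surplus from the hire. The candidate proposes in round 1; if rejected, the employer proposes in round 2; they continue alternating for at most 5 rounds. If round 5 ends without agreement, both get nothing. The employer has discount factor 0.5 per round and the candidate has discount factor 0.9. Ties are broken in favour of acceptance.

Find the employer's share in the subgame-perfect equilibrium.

21.75

Solve by backward induction from round 5.
Round 5 (the candidate proposes): the employer will accept anything ≥ 0, so the candidate offers 0 and keeps 300.
Round 4 (the employer proposes): the candidate can get 300 next round, worth 0.9 × 300 = 270 now. The employer offers 270 and keeps 300 − 270 = 30.
Round 3 (the candidate proposes): the employer can get 30 next round, worth 0.5 × 30 = 15 now, so the candidate offers 15, keeping 285.
Round 2 (the employer proposes): the candidate can get 285 next round, worth 0.9 × 285 = 256.5 now. The employer offers 256.5 and keeps 300 − 256.5 = 43.5.
Round 1 (the candidate proposes): the employer can get 43.5 next round, worth 0.5 × 43.5 = 21.75 now, so the candidate offers 21.75, keeping 278.25.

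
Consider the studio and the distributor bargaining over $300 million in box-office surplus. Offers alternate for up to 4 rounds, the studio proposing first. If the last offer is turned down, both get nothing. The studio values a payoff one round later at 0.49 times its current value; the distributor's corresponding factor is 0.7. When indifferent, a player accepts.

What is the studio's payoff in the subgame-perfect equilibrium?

Round 4 (the distributor proposes): rejection yields 0 for the studio; the distributor offers 0 and keeps 300.
Round 3 (the studio proposes): the distributor can get 300 next round, worth 0.7 × 300 = 210 now; the studio offers that and keeps 90.
Round 2 (the distributor proposes): the studio can get 90 next round, worth 0.49 × 90 = 44.1 now; the distributor offers that and keeps 255.9.
Round 1 (the studio proposes): the distributor can get 255.9 next round, worth 0.7 × 255.9 = 179.13 now, so the studio offers 179.13, keeping 120.87.

120.87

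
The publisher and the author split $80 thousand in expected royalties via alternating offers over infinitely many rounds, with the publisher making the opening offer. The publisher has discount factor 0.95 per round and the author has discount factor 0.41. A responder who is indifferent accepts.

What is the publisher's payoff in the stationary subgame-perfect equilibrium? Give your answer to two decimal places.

Let x be the publisher's share when the publisher proposes and y be the author's share when the author proposes.
The author accepts iff offered ≥ 0.41·y, so x = 80 − 0.41y. Symmetrically y = 80 − 0.95x.
Substituting: x = 80 − 0.41(80 − 0.95x), giving x(1 − 0.95·0.41) = 80(1 − 0.41).
So x = 80 × 0.59 / 0.6105 ≈ 77.3137, and the author receives 80 − x ≈ 2.6863.

77.31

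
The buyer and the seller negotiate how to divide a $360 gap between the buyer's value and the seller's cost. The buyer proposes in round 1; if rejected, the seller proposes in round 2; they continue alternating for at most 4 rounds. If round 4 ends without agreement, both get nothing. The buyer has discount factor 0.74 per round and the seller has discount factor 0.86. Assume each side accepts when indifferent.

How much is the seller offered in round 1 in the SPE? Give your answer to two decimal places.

Round 4 (the seller proposes): the buyer will accept anything ≥ 0, so the seller offers 0 and keeps 360.
Round 3 (the buyer proposes): the seller can get 360 next round, worth 0.86 × 360 = 309.6 now; the buyer offers that and keeps 50.4.
Round 2 (the seller proposes): the buyer can get 50.4 next round, worth 0.74 × 50.4 = 37.296 now; the seller offers that and keeps 322.704.
Round 1 (the buyer proposes): the seller can get 322.704 next round, worth 0.86 × 322.704 = 277.52544 now. The buyer offers 277.52544 and keeps 360 − 277.52544 = 82.47456.

277.53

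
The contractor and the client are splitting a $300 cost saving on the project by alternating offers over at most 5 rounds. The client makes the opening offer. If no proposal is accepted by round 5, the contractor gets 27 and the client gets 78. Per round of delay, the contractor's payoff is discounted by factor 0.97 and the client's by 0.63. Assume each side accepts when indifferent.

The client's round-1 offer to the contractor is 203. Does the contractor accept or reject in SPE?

Accept

Round 5 (the client proposes): the contractor gets 27 if talks fail, so the client offers 27 and keeps 273.
Round 4 (the contractor proposes): the client can get 273 next round, worth 0.63 × 273 = 171.99 now. The contractor offers 171.99 and keeps 300 − 171.99 = 128.01.
Round 3 (the client proposes): the contractor can get 128.01 next round, worth 0.97 × 128.01 = 124.1697 now. The client offers 124.1697 and keeps 300 − 124.1697 = 175.8303.
Round 2 (the contractor proposes): the client can get 175.8303 next round, worth 0.63 × 175.8303 = 110.773089 now; the contractor offers that and keeps 189.226911.
So by rejecting in round 1, the contractor gets 189.226911 next round, worth 0.97 × 189.226911 = 183.55010367 now.
Offer 203 ≥ 183.55010367, so the contractor accepts.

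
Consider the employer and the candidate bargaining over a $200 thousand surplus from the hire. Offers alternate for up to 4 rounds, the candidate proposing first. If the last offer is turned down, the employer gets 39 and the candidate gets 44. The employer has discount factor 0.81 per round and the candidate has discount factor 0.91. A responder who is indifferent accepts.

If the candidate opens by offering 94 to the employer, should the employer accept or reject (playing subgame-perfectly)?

Reject

Round 4 (the employer proposes): the candidate gets 44 if talks fail, so the employer offers 44 and keeps 156.
Round 3 (the candidate proposes): the employer can get 156 next round, worth 0.81 × 156 = 126.36 now, so the candidate offers 126.36, keeping 73.64.
Round 2 (the employer proposes): the candidate can get 73.64 next round, worth 0.91 × 73.64 = 67.0124 now, so the employer offers 67.0124, keeping 132.9876.
So by rejecting in round 1, the employer gets 132.9876 next round, worth 0.81 × 132.9876 = 107.719956 now.
Offer 94 < 107.719956, so the employer rejects.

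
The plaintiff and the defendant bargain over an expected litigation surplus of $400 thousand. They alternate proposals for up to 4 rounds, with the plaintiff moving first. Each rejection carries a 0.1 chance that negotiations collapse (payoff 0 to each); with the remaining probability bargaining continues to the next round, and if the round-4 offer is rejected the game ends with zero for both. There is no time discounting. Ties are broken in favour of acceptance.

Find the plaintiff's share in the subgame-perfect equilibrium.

72.4

By backward induction:
Round 4 (the defendant proposes): rejection yields 0 for the plaintiff; the defendant offers 0 and keeps 400.
Round 3 (the plaintiff proposes): rejecting gives the defendant an expected 0.9 × 400 = 360; the plaintiff offers that and keeps 40.
Round 2 (the defendant proposes): rejecting gives the plaintiff an expected 0.9 × 40 = 36. The defendant offers 36 and keeps 400 − 36 = 364.
Round 1 (the plaintiff proposes): rejecting gives the defendant an expected 0.9 × 364 = 327.6. The plaintiff offers 327.6 and keeps 400 − 327.6 = 72.4.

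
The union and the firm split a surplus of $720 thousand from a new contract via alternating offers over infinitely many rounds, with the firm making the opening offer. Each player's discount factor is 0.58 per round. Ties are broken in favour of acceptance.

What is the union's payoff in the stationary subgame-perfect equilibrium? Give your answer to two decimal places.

264.30

In a stationary SPE each proposer offers the other exactly their discounted continuation value.
If the firm keeps x when proposing and the union keeps y when proposing, then x = 720 − 0.58y and y = 720 − 0.58x.
Solving: x = 720(1 − 0.58) / (1 − 0.58·0.58) = 302.4 / 0.6636 ≈ 455.6962.
The union gets 720 − 455.6962 ≈ 264.3038.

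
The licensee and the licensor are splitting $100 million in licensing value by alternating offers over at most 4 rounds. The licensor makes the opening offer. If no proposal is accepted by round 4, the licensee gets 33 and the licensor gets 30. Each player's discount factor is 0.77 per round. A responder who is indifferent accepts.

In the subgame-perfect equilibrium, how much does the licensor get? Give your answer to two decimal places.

50.33

Round 4 (the licensee proposes): the licensor gets 30 if talks fail, so the licensee offers 30 and keeps 70.
Round 3 (the licensor proposes): the licensee can get 70 next round, worth 0.77 × 70 = 53.9 now; the licensor offers that and keeps 46.1.
Round 2 (the licensee proposes): the licensor can get 46.1 next round, worth 0.77 × 46.1 = 35.497 now, so the licensee offers 35.497, keeping 64.503.
Round 1 (the licensor proposes): the licensee can get 64.503 next round, worth 0.77 × 64.503 = 49.66731 now, so the licensor offers 49.66731, keeping 50.33269.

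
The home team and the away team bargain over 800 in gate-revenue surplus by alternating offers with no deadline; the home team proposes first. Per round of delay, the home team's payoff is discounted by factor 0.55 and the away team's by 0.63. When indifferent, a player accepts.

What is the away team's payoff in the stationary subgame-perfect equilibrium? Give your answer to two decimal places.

347.05

When the home team proposes, the away team accepts any offer worth at least 0.63 times what the away team would get by proposing next round; and vice versa.
This gives x = 800 − 0.63y and y = 800 − 0.55x, where x and y are each side's share when it proposes.
Hence (1 − 0.63·0.55)x = 800(1 − 0.63), i.e. 0.6535·x = 296.
x ≈ 452.9457; the away team's share is 800 − x ≈ 347.0543.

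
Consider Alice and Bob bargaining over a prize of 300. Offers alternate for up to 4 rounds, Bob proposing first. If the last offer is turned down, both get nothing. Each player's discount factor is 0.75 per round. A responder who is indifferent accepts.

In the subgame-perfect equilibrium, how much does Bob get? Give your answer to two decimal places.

117.19

Work backward from the last round.
Round 4 (Alice proposes): rejection yields 0 for Bob; Alice offers 0 and keeps 300.
Round 3 (Bob proposes): Alice can get 300 next round, worth 0.75 × 300 = 225 now, so Bob offers 225, keeping 75.
Round 2 (Alice proposes): Bob can get 75 next round, worth 0.75 × 75 = 56.25 now; Alice offers that and keeps 243.75.
Round 1 (Bob proposes): Alice can get 243.75 next round, worth 0.75 × 243.75 = 182.8125 now; Bob offers that and keeps 117.1875.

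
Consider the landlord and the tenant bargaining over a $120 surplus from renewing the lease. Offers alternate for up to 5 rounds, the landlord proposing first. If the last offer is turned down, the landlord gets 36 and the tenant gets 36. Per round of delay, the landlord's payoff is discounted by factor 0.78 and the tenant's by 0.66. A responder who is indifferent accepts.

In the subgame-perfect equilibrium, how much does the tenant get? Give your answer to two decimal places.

35.93

Work backward from the last round.
Round 5 (the landlord proposes): the tenant gets 36 if talks fail, so the landlord offers 36 and keeps 84.
Round 4 (the tenant proposes): the landlord can get 84 next round, worth 0.78 × 84 = 65.52 now. The tenant offers 65.52 and keeps 120 − 65.52 = 54.48.
Round 3 (the landlord proposes): the tenant can get 54.48 next round, worth 0.66 × 54.48 = 35.9568 now; the landlord offers that and keeps 84.0432.
Round 2 (the tenant proposes): the landlord can get 84.0432 next round, worth 0.78 × 84.0432 = 65.553696 now. The tenant offers 65.553696 and keeps 120 − 65.553696 = 54.446304.
Round 1 (the landlord proposes): the tenant can get 54.446304 next round, worth 0.66 × 54.446304 = 35.93456064 now; the landlord offers that and keeps 84.06543936.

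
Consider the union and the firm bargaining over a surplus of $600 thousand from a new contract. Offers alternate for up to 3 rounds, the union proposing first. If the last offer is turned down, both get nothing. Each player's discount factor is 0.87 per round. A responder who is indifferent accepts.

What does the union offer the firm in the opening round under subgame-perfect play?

Round 3 (the union proposes): the firm will accept anything ≥ 0, so the union offers 0 and keeps 600.
Round 2 (the firm proposes): the union can get 600 next round, worth 0.87 × 600 = 522 now, so the firm offers 522, keeping 78.
Round 1 (the union proposes): the firm can get 78 next round, worth 0.87 × 78 = 67.86 now; the union offers that and keeps 532.14.

67.86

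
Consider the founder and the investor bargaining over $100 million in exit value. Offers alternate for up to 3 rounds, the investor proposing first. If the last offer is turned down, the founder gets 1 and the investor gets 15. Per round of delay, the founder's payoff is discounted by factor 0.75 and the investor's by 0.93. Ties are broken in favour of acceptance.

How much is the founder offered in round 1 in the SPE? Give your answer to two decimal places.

5.95

Round 3 (the investor proposes): the founder gets 1 if talks fail, so the investor offers 1 and keeps 99.
Round 2 (the founder proposes): the investor can get 99 next round, worth 0.93 × 99 = 92.07 now, so the founder offers 92.07, keeping 7.93.
Round 1 (the investor proposes): the founder can get 7.93 next round, worth 0.75 × 7.93 = 5.9475 now, so the investor offers 5.9475, keeping 94.0525.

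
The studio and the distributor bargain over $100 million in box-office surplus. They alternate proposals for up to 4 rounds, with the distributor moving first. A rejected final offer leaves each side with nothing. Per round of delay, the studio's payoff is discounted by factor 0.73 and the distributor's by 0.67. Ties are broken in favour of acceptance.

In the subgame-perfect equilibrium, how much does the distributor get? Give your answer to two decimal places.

Round 4 (the studio proposes): the distributor will accept anything ≥ 0, so the studio offers 0 and keeps 100.
Round 3 (the distributor proposes): the studio can get 100 next round, worth 0.73 × 100 = 73 now; the distributor offers that and keeps 27.
Round 2 (the studio proposes): the distributor can get 27 next round, worth 0.67 × 27 = 18.09 now, so the studio offers 18.09, keeping 81.91.
Round 1 (the distributor proposes): the studio can get 81.91 next round, worth 0.73 × 81.91 = 59.7943 now. The distributor offers 59.7943 and keeps 100 − 59.7943 = 40.2057.

40.21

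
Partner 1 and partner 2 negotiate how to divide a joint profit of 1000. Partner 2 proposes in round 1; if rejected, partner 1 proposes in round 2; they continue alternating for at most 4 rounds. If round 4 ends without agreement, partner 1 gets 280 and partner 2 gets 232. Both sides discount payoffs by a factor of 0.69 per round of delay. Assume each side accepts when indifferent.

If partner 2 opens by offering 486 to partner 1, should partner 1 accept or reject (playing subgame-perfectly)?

Accept

Round 4 (partner 1 proposes): partner 2 gets 232 if talks fail, so partner 1 offers 232 and keeps 768.
Round 3 (partner 2 proposes): partner 1 can get 768 next round, worth 0.69 × 768 = 529.92 now. Partner 2 offers 529.92 and keeps 1000 − 529.92 = 470.08.
Round 2 (partner 1 proposes): partner 2 can get 470.08 next round, worth 0.69 × 470.08 = 324.3552 now; partner 1 offers that and keeps 675.6448.
So by rejecting in round 1, partner 1 gets 675.6448 next round, worth 0.69 × 675.6448 = 466.194912 now.
Offer 486 ≥ 466.194912, so partner 1 accepts.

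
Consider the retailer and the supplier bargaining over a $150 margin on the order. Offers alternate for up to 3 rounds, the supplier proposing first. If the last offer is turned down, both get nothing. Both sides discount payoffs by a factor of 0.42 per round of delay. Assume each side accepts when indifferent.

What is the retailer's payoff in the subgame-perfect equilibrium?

Round 3 (the supplier proposes): the retailer will accept anything ≥ 0, so the supplier offers 0 and keeps 150.
Round 2 (the retailer proposes): the supplier can get 150 next round, worth 0.42 × 150 = 63 now. The retailer offers 63 and keeps 150 − 63 = 87.
Round 1 (the supplier proposes): the retailer can get 87 next round, worth 0.42 × 87 = 36.54 now. The supplier offers 36.54 and keeps 150 − 36.54 = 113.46.

36.54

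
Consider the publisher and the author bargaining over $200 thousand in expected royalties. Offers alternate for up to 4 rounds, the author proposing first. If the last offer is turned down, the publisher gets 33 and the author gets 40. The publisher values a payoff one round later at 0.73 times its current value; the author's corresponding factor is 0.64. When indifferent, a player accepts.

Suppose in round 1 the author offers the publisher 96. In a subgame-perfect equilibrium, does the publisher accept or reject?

Work out the publisher's continuation value if the offer is rejected.
Round 4 (the publisher proposes): the author gets 40 if talks fail, so the publisher offers 40 and keeps 160.
Round 3 (the author proposes): the publisher can get 160 next round, worth 0.73 × 160 = 116.8 now. The author offers 116.8 and keeps 200 − 116.8 = 83.2.
Round 2 (the publisher proposes): the author can get 83.2 next round, worth 0.64 × 83.2 = 53.248 now. The publisher offers 53.248 and keeps 200 − 53.248 = 146.752.
So by rejecting in round 1, the publisher gets 146.752 next round, worth 0.73 × 146.752 = 107.12896 now.
Offer 96 < 107.12896, so the publisher rejects.

Reject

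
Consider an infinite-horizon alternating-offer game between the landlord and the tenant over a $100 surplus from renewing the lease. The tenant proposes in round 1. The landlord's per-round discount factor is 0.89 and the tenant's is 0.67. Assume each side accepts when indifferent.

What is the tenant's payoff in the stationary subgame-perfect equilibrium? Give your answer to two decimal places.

Let x be the tenant's share when the tenant proposes and y be the landlord's share when the landlord proposes.
The landlord accepts iff offered ≥ 0.89·y, so x = 100 − 0.89y. Symmetrically y = 100 − 0.67x.
Substituting: x = 100 − 0.89(100 − 0.67x), giving x(1 − 0.67·0.89) = 100(1 − 0.89).
So x = 100 × 0.11 / 0.4037 ≈ 27.2480, and the landlord receives 100 − x ≈ 72.7520.

27.25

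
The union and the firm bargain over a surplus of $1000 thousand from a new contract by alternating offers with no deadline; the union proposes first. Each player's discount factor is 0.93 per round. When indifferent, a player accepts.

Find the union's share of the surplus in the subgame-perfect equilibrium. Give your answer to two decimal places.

Let x be the union's share when the union proposes and y be the firm's share when the firm proposes.
The firm accepts iff offered ≥ 0.93·y, so x = 1000 − 0.93y. Symmetrically y = 1000 − 0.93x.
Substituting: x = 1000 − 0.93(1000 − 0.93x), giving x(1 − 0.93·0.93) = 1000(1 − 0.93).
So x = 1000 × 0.07 / 0.1351 ≈ 518.1347, and the firm receives 1000 − x ≈ 481.8653.

518.13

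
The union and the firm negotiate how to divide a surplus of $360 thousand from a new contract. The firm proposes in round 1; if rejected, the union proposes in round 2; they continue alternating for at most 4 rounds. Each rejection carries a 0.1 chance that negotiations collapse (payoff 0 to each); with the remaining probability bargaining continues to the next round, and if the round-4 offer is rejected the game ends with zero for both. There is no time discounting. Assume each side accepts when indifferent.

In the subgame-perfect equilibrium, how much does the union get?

294.84

Round 4 (the union proposes): rejection yields 0 for the firm; the union offers 0 and keeps 360.
Round 3 (the firm proposes): rejecting gives the union an expected 0.9 × 360 = 324; the firm offers that and keeps 36.
Round 2 (the union proposes): rejecting gives the firm an expected 0.9 × 36 = 32.4; the union offers that and keeps 327.6.
Round 1 (the firm proposes): rejecting gives the union an expected 0.9 × 327.6 = 294.84; the firm offers that and keeps 65.16.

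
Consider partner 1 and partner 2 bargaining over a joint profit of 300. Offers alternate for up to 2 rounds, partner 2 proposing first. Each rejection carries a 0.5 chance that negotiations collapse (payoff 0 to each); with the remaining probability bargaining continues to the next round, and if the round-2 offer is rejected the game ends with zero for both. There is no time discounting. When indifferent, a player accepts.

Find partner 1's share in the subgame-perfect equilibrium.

By backward induction:
Round 2 (partner 1 proposes): rejection yields 0 for partner 2; partner 1 offers 0 and keeps 300.
Round 1 (partner 2 proposes): rejecting gives partner 1 an expected 0.5 × 300 = 150, so partner 2 offers 150, keeping 150.

150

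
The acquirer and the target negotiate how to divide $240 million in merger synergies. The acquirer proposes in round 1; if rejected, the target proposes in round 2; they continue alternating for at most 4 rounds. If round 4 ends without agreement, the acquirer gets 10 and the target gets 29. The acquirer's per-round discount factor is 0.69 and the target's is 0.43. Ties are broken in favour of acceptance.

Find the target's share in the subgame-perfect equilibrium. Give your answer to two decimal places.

61.34

Round 4 (the target proposes): the acquirer gets 10 if talks fail, so the target offers 10 and keeps 230.
Round 3 (the acquirer proposes): the target can get 230 next round, worth 0.43 × 230 = 98.9 now. The acquirer offers 98.9 and keeps 240 − 98.9 = 141.1.
Round 2 (the target proposes): the acquirer can get 141.1 next round, worth 0.69 × 141.1 = 97.359 now; the target offers that and keeps 142.641.
Round 1 (the acquirer proposes): the target can get 142.641 next round, worth 0.43 × 142.641 = 61.33563 now. The acquirer offers 61.33563 and keeps 240 − 61.33563 = 178.66437.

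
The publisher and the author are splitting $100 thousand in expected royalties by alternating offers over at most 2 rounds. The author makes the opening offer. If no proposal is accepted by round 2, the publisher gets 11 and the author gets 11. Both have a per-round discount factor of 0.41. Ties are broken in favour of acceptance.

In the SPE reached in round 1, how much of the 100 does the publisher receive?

36.49

Round 2 (the publisher proposes): the author gets 11 if talks fail, so the publisher offers 11 and keeps 89.
Round 1 (the author proposes): the publisher can get 89 next round, worth 0.41 × 89 = 36.49 now, so the author offers 36.49, keeping 63.51.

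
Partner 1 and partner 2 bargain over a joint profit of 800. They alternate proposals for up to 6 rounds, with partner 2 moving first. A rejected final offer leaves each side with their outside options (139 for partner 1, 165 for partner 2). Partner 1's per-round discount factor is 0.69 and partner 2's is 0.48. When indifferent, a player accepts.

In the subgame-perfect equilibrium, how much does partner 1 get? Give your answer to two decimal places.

Solve by backward induction from round 6.
Round 6 (partner 1 proposes): partner 2 gets 165 if talks fail, so partner 1 offers 165 and keeps 635.
Round 5 (partner 2 proposes): partner 1 can get 635 next round, worth 0.69 × 635 = 438.15 now, so partner 2 offers 438.15, keeping 361.85.
Round 4 (partner 1 proposes): partner 2 can get 361.85 next round, worth 0.48 × 361.85 = 173.688 now; partner 1 offers that and keeps 626.312.
Round 3 (partner 2 proposes): partner 1 can get 626.312 next round, worth 0.69 × 626.312 = 432.15528 now. Partner 2 offers 432.15528 and keeps 800 − 432.15528 = 367.84472.
Round 2 (partner 1 proposes): partner 2 can get 367.84472 next round, worth 0.48 × 367.84472 = 176.5654656 now; partner 1 offers that and keeps 623.4345344.
Round 1 (partner 2 proposes): partner 1 can get 623.4345344 next round, worth 0.69 × 623.4345344 = 430.169828736 now. Partner 2 offers 430.169828736 and keeps 800 − 430.169828736 = 369.830171264.

430.17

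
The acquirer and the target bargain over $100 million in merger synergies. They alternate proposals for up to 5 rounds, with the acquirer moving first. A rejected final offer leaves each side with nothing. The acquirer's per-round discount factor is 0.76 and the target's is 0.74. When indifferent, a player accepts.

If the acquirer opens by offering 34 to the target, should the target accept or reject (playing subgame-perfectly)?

Accept

Work out the target's continuation value if the offer is rejected.
Round 5 (the acquirer proposes): rejection yields 0 for the target; the acquirer offers 0 and keeps 100.
Round 4 (the target proposes): the acquirer can get 100 next round, worth 0.76 × 100 = 76 now, so the target offers 76, keeping 24.
Round 3 (the acquirer proposes): the target can get 24 next round, worth 0.74 × 24 = 17.76 now; the acquirer offers that and keeps 82.24.
Round 2 (the target proposes): the acquirer can get 82.24 next round, worth 0.76 × 82.24 = 62.5024 now; the target offers that and keeps 37.4976.
So by rejecting in round 1, the target gets 37.4976 next round, worth 0.74 × 37.4976 = 27.748224 now.
Offer 34 ≥ 27.748224, so the target accepts.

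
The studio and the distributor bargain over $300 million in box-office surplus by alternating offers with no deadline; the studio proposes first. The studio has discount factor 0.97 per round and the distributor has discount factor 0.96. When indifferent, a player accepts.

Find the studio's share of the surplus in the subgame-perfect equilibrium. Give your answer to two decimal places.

174.42

In a stationary SPE each proposer offers the other exactly their discounted continuation value.
If the studio keeps x when proposing and the distributor keeps y when proposing, then x = 300 − 0.96y and y = 300 − 0.97x.
Solving: x = 300(1 − 0.96) / (1 − 0.97·0.96) = 12 / 0.0688 ≈ 174.4186.
The distributor gets 300 − 174.4186 ≈ 125.5814.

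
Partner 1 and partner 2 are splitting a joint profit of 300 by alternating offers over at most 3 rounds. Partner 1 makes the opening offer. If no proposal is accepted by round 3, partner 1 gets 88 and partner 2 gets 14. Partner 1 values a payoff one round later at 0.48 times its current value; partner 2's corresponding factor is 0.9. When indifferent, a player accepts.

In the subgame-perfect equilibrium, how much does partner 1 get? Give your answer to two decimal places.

Round 3 (partner 1 proposes): partner 2 gets 14 if talks fail, so partner 1 offers 14 and keeps 286.
Round 2 (partner 2 proposes): partner 1 can get 286 next round, worth 0.48 × 286 = 137.28 now, so partner 2 offers 137.28, keeping 162.72.
Round 1 (partner 1 proposes): partner 2 can get 162.72 next round, worth 0.9 × 162.72 = 146.448 now. Partner 1 offers 146.448 and keeps 300 − 146.448 = 153.552.

153.55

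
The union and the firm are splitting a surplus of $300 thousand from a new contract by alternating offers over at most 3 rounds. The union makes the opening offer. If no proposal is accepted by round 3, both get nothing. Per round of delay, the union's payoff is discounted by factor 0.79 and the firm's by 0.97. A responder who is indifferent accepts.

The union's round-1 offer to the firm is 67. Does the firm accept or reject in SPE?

Work out the firm's continuation value if the offer is rejected.
Round 3 (the union proposes): the firm will accept anything ≥ 0, so the union offers 0 and keeps 300.
Round 2 (the firm proposes): the union can get 300 next round, worth 0.79 × 300 = 237 now; the firm offers that and keeps 63.
So by rejecting in round 1, the firm gets 63 next round, worth 0.97 × 63 = 61.11 now.
Offer 67 ≥ 61.11, so the firm accepts.

Accept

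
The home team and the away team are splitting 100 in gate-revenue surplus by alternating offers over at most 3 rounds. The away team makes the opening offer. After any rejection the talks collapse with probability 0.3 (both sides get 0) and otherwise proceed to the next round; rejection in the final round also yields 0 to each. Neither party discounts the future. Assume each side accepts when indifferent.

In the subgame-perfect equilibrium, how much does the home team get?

Round 3 (the away team proposes): rejection yields 0 for the home team; the away team offers 0 and keeps 100.
Round 2 (the home team proposes): rejecting gives the away team an expected 0.7 × 100 = 70, so the home team offers 70, keeping 30.
Round 1 (the away team proposes): rejecting gives the home team an expected 0.7 × 30 = 21, so the away team offers 21, keeping 79.

21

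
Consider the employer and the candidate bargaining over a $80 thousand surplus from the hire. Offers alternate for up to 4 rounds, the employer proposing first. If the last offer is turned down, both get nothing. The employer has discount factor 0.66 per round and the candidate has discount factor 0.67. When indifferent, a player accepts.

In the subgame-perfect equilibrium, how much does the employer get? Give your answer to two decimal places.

Round 4 (the candidate proposes): the employer will accept anything ≥ 0, so the candidate offers 0 and keeps 80.
Round 3 (the employer proposes): the candidate can get 80 next round, worth 0.67 × 80 = 53.6 now; the employer offers that and keeps 26.4.
Round 2 (the candidate proposes): the employer can get 26.4 next round, worth 0.66 × 26.4 = 17.424 now. The candidate offers 17.424 and keeps 80 − 17.424 = 62.576.
Round 1 (the employer proposes): the candidate can get 62.576 next round, worth 0.67 × 62.576 = 41.92592 now; the employer offers that and keeps 38.07408.

38.07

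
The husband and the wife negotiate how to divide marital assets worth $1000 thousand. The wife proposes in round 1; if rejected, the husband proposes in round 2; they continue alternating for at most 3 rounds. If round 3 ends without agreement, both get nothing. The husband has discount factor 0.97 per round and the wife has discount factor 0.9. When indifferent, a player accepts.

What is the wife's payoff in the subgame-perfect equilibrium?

903

Work backward from the last round.
Round 3 (the wife proposes): the husband will accept anything ≥ 0, so the wife offers 0 and keeps 1000.
Round 2 (the husband proposes): the wife can get 1000 next round, worth 0.9 × 1000 = 900 now, so the husband offers 900, keeping 100.
Round 1 (the wife proposes): the husband can get 100 next round, worth 0.97 × 100 = 97 now, so the wife offers 97, keeping 903.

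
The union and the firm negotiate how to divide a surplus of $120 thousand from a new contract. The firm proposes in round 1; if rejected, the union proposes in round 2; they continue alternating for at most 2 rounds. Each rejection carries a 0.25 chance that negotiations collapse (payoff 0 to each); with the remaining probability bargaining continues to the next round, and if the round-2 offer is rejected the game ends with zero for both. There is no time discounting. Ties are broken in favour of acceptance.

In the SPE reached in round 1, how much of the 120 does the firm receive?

By backward induction:
Round 2 (the union proposes): the firm will accept anything ≥ 0, so the union offers 0 and keeps 120.
Round 1 (the firm proposes): rejecting gives the union an expected 0.75 × 120 = 90, so the firm offers 90, keeping 30.

30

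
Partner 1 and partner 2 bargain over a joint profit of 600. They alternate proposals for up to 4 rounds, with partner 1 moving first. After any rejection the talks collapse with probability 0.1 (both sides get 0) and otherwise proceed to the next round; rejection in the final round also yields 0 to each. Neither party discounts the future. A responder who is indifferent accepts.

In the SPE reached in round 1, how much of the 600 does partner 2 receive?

491.4

By backward induction:
Round 4 (partner 2 proposes): rejection yields 0 for partner 1; partner 2 offers 0 and keeps 600.
Round 3 (partner 1 proposes): rejecting gives partner 2 an expected 0.9 × 600 = 540; partner 1 offers that and keeps 60.
Round 2 (partner 2 proposes): rejecting gives partner 1 an expected 0.9 × 60 = 54, so partner 2 offers 54, keeping 546.
Round 1 (partner 1 proposes): rejecting gives partner 2 an expected 0.9 × 546 = 491.4. Partner 1 offers 491.4 and keeps 600 − 491.4 = 108.6.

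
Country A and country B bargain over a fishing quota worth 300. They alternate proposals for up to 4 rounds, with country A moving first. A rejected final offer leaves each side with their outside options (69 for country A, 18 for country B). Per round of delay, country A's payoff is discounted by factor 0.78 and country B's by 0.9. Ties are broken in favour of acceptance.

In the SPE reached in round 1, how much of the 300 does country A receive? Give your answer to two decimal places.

94.65

Round 4 (country B proposes): country A gets 69 if talks fail, so country B offers 69 and keeps 231.
Round 3 (country A proposes): country B can get 231 next round, worth 0.9 × 231 = 207.9 now; country A offers that and keeps 92.1.
Round 2 (country B proposes): country A can get 92.1 next round, worth 0.78 × 92.1 = 71.838 now. Country B offers 71.838 and keeps 300 − 71.838 = 228.162.
Round 1 (country A proposes): country B can get 228.162 next round, worth 0.9 × 228.162 = 205.3458 now. Country A offers 205.3458 and keeps 300 − 205.3458 = 94.6542.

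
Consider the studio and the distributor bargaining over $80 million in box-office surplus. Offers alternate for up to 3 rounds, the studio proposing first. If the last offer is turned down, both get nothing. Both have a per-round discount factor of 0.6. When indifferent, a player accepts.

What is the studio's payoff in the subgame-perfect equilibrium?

Solve by backward induction from round 3.
Round 3 (the studio proposes): rejection yields 0 for the distributor; the studio offers 0 and keeps 80.
Round 2 (the distributor proposes): the studio can get 80 next round, worth 0.6 × 80 = 48 now, so the distributor offers 48, keeping 32.
Round 1 (the studio proposes): the distributor can get 32 next round, worth 0.6 × 32 = 19.2 now, so the studio offers 19.2, keeping 60.8.

60.8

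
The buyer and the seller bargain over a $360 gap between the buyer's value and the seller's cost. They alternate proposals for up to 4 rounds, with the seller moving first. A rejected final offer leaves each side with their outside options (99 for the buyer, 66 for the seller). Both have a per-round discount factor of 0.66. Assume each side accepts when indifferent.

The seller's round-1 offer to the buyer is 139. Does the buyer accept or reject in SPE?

Reject

Work out the buyer's continuation value if the offer is rejected.
Round 4 (the buyer proposes): the seller gets 66 if talks fail, so the buyer offers 66 and keeps 294.
Round 3 (the seller proposes): the buyer can get 294 next round, worth 0.66 × 294 = 194.04 now; the seller offers that and keeps 165.96.
Round 2 (the buyer proposes): the seller can get 165.96 next round, worth 0.66 × 165.96 = 109.5336 now. The buyer offers 109.5336 and keeps 360 − 109.5336 = 250.4664.
So by rejecting in round 1, the buyer gets 250.4664 next round, worth 0.66 × 250.4664 = 165.307824 now.
Offer 139 < 165.307824, so the buyer rejects.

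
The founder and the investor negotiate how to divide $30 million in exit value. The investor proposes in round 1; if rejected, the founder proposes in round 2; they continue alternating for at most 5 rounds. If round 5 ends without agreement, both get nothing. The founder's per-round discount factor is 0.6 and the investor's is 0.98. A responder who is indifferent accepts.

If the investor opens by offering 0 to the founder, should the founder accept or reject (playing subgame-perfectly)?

Round 5 (the investor proposes): the founder will accept anything ≥ 0, so the investor offers 0 and keeps 30.
Round 4 (the founder proposes): the investor can get 30 next round, worth 0.98 × 30 = 29.4 now. The founder offers 29.4 and keeps 30 − 29.4 = 0.6.
Round 3 (the investor proposes): the founder can get 0.6 next round, worth 0.6 × 0.6 = 0.36 now; the investor offers that and keeps 29.64.
Round 2 (the founder proposes): the investor can get 29.64 next round, worth 0.98 × 29.64 = 29.0472 now; the founder offers that and keeps 0.9528.
So by rejecting in round 1, the founder gets 0.9528 next round, worth 0.6 × 0.9528 = 0.57168 now.
Offer 0 < 0.57168, so the founder rejects.

Reject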